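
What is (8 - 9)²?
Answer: 1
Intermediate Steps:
(8 - 9)² = (-1)² = 1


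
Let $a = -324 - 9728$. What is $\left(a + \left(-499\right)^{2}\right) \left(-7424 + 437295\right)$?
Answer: $102717245579$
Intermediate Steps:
$a = -10052$ ($a = -324 - 9728 = -10052$)
$\left(a + \left(-499\right)^{2}\right) \left(-7424 + 437295\right) = \left(-10052 + \left(-499\right)^{2}\right) \left(-7424 + 437295\right) = \left(-10052 + 249001\right) 429871 = 238949 \cdot 429871 = 102717245579$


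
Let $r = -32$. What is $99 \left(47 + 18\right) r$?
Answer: $-205920$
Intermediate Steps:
$99 \left(47 + 18\right) r = 99 \left(47 + 18\right) \left(-32\right) = 99 \cdot 65 \left(-32\right) = 6435 \left(-32\right) = -205920$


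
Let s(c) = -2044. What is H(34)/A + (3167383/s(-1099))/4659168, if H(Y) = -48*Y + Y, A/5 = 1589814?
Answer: -6732674255371/12616948576794240 ≈ -0.00053362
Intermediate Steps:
A = 7949070 (A = 5*1589814 = 7949070)
H(Y) = -47*Y
H(34)/A + (3167383/s(-1099))/4659168 = -47*34/7949070 + (3167383/(-2044))/4659168 = -1598*1/7949070 + (3167383*(-1/2044))*(1/4659168) = -799/3974535 - 3167383/2044*1/4659168 = -799/3974535 - 3167383/9523339392 = -6732674255371/12616948576794240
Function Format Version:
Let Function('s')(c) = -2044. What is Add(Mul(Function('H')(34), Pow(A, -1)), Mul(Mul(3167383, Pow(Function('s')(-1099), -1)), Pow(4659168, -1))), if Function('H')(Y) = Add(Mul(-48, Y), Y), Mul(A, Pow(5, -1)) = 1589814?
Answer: Rational(-6732674255371, 12616948576794240) ≈ -0.00053362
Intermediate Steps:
A = 7949070 (A = Mul(5, 1589814) = 7949070)
Function('H')(Y) = Mul(-47, Y)
Add(Mul(Function('H')(34), Pow(A, -1)), Mul(Mul(3167383, Pow(Function('s')(-1099), -1)), Pow(4659168, -1))) = Add(Mul(Mul(-47, 34), Pow(7949070, -1)), Mul(Mul(3167383, Pow(-2044, -1)), Pow(4659168, -1))) = Add(Mul(-1598, Rational(1, 7949070)), Mul(Mul(3167383, Rational(-1, 2044)), Rational(1, 4659168))) = Add(Rational(-799, 3974535), Mul(Rational(-3167383, 2044), Rational(1, 4659168))) = Add(Rational(-799, 3974535), Rational(-3167383, 9523339392)) = Rational(-6732674255371, 12616948576794240)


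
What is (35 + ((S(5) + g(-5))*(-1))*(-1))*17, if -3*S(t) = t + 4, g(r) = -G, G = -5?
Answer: 629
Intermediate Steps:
g(r) = 5 (g(r) = -1*(-5) = 5)
S(t) = -4/3 - t/3 (S(t) = -(t + 4)/3 = -(4 + t)/3 = -4/3 - t/3)
(35 + ((S(5) + g(-5))*(-1))*(-1))*17 = (35 + (((-4/3 - ⅓*5) + 5)*(-1))*(-1))*17 = (35 + (((-4/3 - 5/3) + 5)*(-1))*(-1))*17 = (35 + ((-3 + 5)*(-1))*(-1))*17 = (35 + (2*(-1))*(-1))*17 = (35 - 2*(-1))*17 = (35 + 2)*17 = 37*17 = 629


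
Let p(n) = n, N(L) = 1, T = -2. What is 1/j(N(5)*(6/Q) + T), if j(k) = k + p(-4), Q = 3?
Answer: -1/4 ≈ -0.25000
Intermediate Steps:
j(k) = -4 + k (j(k) = k - 4 = -4 + k)
1/j(N(5)*(6/Q) + T) = 1/(-4 + (1*(6/3) - 2)) = 1/(-4 + (1*(6*(1/3)) - 2)) = 1/(-4 + (1*2 - 2)) = 1/(-4 + (2 - 2)) = 1/(-4 + 0) = 1/(-4) = -1/4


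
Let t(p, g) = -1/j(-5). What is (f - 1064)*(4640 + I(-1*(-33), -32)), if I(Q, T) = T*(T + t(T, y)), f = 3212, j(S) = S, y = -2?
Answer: 60762624/5 ≈ 1.2153e+7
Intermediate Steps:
t(p, g) = ⅕ (t(p, g) = -1/(-5) = -1*(-⅕) = ⅕)
I(Q, T) = T*(⅕ + T) (I(Q, T) = T*(T + ⅕) = T*(⅕ + T))
(f - 1064)*(4640 + I(-1*(-33), -32)) = (3212 - 1064)*(4640 - 32*(⅕ - 32)) = 2148*(4640 - 32*(-159/5)) = 2148*(4640 + 5088/5) = 2148*(28288/5) = 60762624/5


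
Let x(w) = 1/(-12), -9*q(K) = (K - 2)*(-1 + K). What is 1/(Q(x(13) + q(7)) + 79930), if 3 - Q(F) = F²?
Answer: 144/11508671 ≈ 1.2512e-5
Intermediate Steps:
q(K) = -(-1 + K)*(-2 + K)/9 (q(K) = -(K - 2)*(-1 + K)/9 = -(-2 + K)*(-1 + K)/9 = -(-1 + K)*(-2 + K)/9)
x(w) = -1/12
Q(F) = 3 - F²
1/(Q(x(13) + q(7)) + 79930) = 1/((3 - (-1/12 + (-2/9 - ⅑*7² + (⅓)*7))²) + 79930) = 1/((3 - (-1/12 + (-2/9 - ⅑*49 + 7/3))²) + 79930) = 1/((3 - (-1/12 + (-2/9 - 49/9 + 7/3))²) + 79930) = 1/((3 - (-1/12 - 10/3)²) + 79930) = 1/((3 - (-41/12)²) + 79930) = 1/((3 - 1*1681/144) + 79930) = 1/((3 - 1681/144) + 79930) = 1/(-1249/144 + 79930) = 1/(11508671/144) = 144/11508671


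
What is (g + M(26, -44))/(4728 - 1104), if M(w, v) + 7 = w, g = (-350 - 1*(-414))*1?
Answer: 83/3624 ≈ 0.022903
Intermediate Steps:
g = 64 (g = (-350 + 414)*1 = 64*1 = 64)
M(w, v) = -7 + w
(g + M(26, -44))/(4728 - 1104) = (64 + (-7 + 26))/(4728 - 1104) = (64 + 19)/3624 = 83*(1/3624) = 83/3624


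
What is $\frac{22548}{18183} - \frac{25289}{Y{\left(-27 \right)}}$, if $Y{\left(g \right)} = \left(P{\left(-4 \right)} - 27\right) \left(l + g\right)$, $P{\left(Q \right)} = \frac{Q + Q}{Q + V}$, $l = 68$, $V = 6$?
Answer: $\frac{162829465}{7703531} \approx 21.137$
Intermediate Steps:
$P{\left(Q \right)} = \frac{2 Q}{6 + Q}$ ($P{\left(Q \right)} = \frac{Q + Q}{Q + 6} = \frac{2 Q}{6 + Q}$)
$Y{\left(g \right)} = -2108 - 31 g$ ($Y{\left(g \right)} = \left(2 \left(-4\right) \frac{1}{6 - 4} - 27\right) \left(68 + g\right) = \left(2 \left(-4\right) \frac{1}{2} - 27\right) \left(68 + g\right) = \left(-4 - 27\right) \left(68 + g\right) = - 31 \left(68 + g\right) = -2108 - 31 g$)
$\frac{22548}{18183} - \frac{25289}{Y{\left(-27 \right)}} = \frac{22548}{18183} - \frac{25289}{-2108 - -837} = 22548 \cdot \frac{1}{18183} - \frac{25289}{-2108 + 837} = \frac{7516}{6061} - \frac{25289}{-1271} = \frac{7516}{6061} - - \frac{25289}{1271} = \frac{7516}{6061} + \frac{25289}{1271} = \frac{162829465}{7703531}$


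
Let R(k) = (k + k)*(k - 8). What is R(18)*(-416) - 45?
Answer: -149805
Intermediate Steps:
R(k) = 2*k*(-8 + k) (R(k) = (2*k)*(-8 + k) = 2*k*(-8 + k))
R(18)*(-416) - 45 = (2*18*(-8 + 18))*(-416) - 45 = (2*18*10)*(-416) - 45 = 360*(-416) - 45 = -149760 - 45 = -149805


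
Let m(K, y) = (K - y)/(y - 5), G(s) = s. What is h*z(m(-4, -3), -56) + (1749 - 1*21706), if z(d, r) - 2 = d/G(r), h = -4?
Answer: -2236079/112 ≈ -19965.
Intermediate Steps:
m(K, y) = (K - y)/(-5 + y)
z(d, r) = 2 + d/r
h*z(m(-4, -3), -56) + (1749 - 1*21706) = -4*(2 + ((-4 - 1*(-3))/(-5 - 3))/(-56)) + (1749 - 1*21706) = -4*(2 + ((-4 + 3)/(-8))*(-1/56)) + (1749 - 21706) = -4*(2 - ⅛*(-1)*(-1/56)) - 19957 = -4*(2 + (⅛)*(-1/56)) - 19957 = -4*(2 - 1/448) - 19957 = -4*895/448 - 19957 = -895/112 - 19957 = -2236079/112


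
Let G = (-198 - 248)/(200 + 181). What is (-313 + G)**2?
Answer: 14327850601/145161 ≈ 98703.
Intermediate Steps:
G = -446/381 ≈ -1.1706
(-313 + G)**2 = (-313 - 446/381)**2 = (-119699/381)**2 = 14327850601/145161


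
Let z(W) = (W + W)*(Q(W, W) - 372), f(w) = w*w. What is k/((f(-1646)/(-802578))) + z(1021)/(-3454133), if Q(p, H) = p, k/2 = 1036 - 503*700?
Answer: 486610870801667086/2339584450757 ≈ 2.0799e+5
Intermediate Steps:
f(w) = w**2
k = -702128 (k = 2*(1036 - 503*700) = 2*(1036 - 352100) = 2*(-351064) = -702128)
z(W) = 2*W*(-372 + W) (z(W) = (W + W)*(W - 372) = (2*W)*(-372 + W) = 2*W*(-372 + W))
k/((f(-1646)/(-802578))) + z(1021)/(-3454133) = -702128/((-1646)**2/(-802578)) + (2*1021*(-372 + 1021))/(-3454133) = -702128/(2709316*(-1/802578)) + (2*1021*649)*(-1/3454133) = -702128/(-1354658/401289) + 1325258*(-1/3454133) = -702128*(-401289/1354658) - 1325258/3454133 = 140878121496/677329 - 1325258/3454133 = 486610870801667086/2339584450757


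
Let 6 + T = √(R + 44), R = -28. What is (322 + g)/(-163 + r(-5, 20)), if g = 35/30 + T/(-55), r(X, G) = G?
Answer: -106657/47190 ≈ -2.2602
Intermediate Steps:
T = -2 (T = -6 + √(-28 + 44) = -6 + √16 = -6 + 4 = -2)
g = 397/330 (g = 35/30 - 2/(-55) = 35*(1/30) - 2*(-1/55) = 7/6 + 2/55 = 397/330 ≈ 1.2030)
(322 + g)/(-163 + r(-5, 20)) = (322 + 397/330)/(-163 + 20) = (106657/330)/(-143) = (106657/330)*(-1/143) = -106657/47190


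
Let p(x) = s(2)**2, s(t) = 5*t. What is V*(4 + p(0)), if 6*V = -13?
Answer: -676/3 ≈ -225.33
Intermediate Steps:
V = -13/6 (V = (1/6)*(-13) = -13/6 ≈ -2.1667)
p(x) = 100 (p(x) = (5*2)**2 = 10**2 = 100)
V*(4 + p(0)) = -13*(4 + 100)/6 = -13/6*104 = -676/3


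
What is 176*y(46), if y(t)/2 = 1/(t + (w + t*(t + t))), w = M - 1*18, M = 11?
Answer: 352/4271 ≈ 0.082416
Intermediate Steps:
w = -7 (w = 11 - 1*18 = 11 - 18 = -7)
y(t) = 2/(-7 + t + 2*t**2) (y(t) = 2/(t + (-7 + t*(t + t))) = 2/(t + (-7 + t*(2*t))) = 2/(t + (-7 + 2*t**2)) = 2/(-7 + t + 2*t**2))
176*y(46) = 176*(2/(-7 + 46 + 2*46**2)) = 176*(2/(-7 + 46 + 2*2116)) = 176*(2/(-7 + 46 + 4232)) = 176*(2/4271) = 352/4271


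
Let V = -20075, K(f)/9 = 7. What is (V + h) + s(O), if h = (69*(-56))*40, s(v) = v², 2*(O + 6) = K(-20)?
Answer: -695939/4 ≈ -1.7398e+5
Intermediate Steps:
K(f) = 63 (K(f) = 9*7 = 63)
O = 51/2 (O = -6 + (½)*63 = -6 + 63/2 = 51/2 ≈ 25.500)
h = -154560 (h = -3864*40 = -154560)
(V + h) + s(O) = (-20075 - 154560) + (51/2)² = -174635 + 2601/4 = -695939/4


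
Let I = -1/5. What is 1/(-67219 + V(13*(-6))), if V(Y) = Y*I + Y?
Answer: -5/336407 ≈ -1.4863e-5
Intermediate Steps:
I = -⅕ (I = -1*⅕ = -⅕ ≈ -0.20000)
V(Y) = 4*Y/5 (V(Y) = Y*(-⅕) + Y = -Y/5 + Y = 4*Y/5)
1/(-67219 + V(13*(-6))) = 1/(-67219 + 4*(13*(-6))/5) = 1/(-67219 + (⅘)*(-78)) = 1/(-67219 - 312/5) = 1/(-336407/5) = -5/336407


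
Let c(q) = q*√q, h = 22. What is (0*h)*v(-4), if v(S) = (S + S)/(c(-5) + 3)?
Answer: 0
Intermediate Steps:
c(q) = q^(3/2)
v(S) = 2*S/(3 - 5*I*√5) (v(S) = (S + S)/((-5)^(3/2) + 3) = (2*S)/(-5*I*√5 + 3) = (2*S)/(3 - 5*I*√5) = 2*S/(3 - 5*I*√5))
(0*h)*v(-4) = (0*22)*((3/67)*(-4) + (5/67)*I*(-4)*√5) = 0*(-12/67 - 20*I*√5/67) = 0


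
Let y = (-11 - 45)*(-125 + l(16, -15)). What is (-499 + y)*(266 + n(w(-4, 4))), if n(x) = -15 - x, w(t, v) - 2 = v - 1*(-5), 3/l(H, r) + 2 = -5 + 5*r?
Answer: 63990000/41 ≈ 1.5607e+6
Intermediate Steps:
l(H, r) = 3/(-7 + 5*r) (l(H, r) = 3/(-2 + (-5 + 5*r)) = 3/(-7 + 5*r))
w(t, v) = 7 + v (w(t, v) = 2 + (v - 1*(-5)) = 2 + (v + 5) = 2 + (5 + v) = 7 + v)
y = 287084/41 (y = (-11 - 45)*(-125 + 3/(-7 + 5*(-15))) = -56*(-125 + 3/(-7 - 75)) = -56*(-125 + 3/(-82)) = -56*(-125 + 3*(-1/82)) = -56*(-125 - 3/82) = -56*(-10253/82) = 287084/41 ≈ 7002.0)
(-499 + y)*(266 + n(w(-4, 4))) = (-499 + 287084/41)*(266 + (-15 - (7 + 4))) = 266625*(266 + (-15 - 1*11))/41 = 266625*(266 + (-15 - 11))/41 = 266625*(266 - 26)/41 = (266625/41)*240 = 63990000/41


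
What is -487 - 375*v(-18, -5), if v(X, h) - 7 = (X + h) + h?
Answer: 7388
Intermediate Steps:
v(X, h) = 7 + X + 2*h (v(X, h) = 7 + ((X + h) + h) = 7 + (X + 2*h) = 7 + X + 2*h)
-487 - 375*v(-18, -5) = -487 - 375*(7 - 18 + 2*(-5)) = -487 - 375*(7 - 18 - 10) = -487 - 375*(-21) = -487 + 7875 = 7388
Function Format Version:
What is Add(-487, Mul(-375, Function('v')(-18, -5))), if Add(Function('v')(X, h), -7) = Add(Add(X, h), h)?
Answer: 7388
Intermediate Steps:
Function('v')(X, h) = Add(7, X, Mul(2, h)) (Function('v')(X, h) = Add(7, Add(Add(X, h), h)) = Add(7, Add(X, Mul(2, h))) = Add(7, X, Mul(2, h)))
Add(-487, Mul(-375, Function('v')(-18, -5))) = Add(-487, Mul(-375, Add(7, -18, Mul(2, -5)))) = Add(-487, Mul(-375, Add(7, -18, -10))) = Add(-487, Mul(-375, -21)) = Add(-487, 7875) = 7388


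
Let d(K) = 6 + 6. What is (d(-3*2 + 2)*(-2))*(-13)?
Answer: 312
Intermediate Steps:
d(K) = 12
(d(-3*2 + 2)*(-2))*(-13) = (12*(-2))*(-13) = -24*(-13) = 312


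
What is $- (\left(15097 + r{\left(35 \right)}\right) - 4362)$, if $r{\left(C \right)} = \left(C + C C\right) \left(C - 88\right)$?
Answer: $56045$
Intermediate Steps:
$r{\left(C \right)} = \left(-88 + C\right) \left(C + C^{2}\right)$ ($r{\left(C \right)} = \left(C + C^{2}\right) \left(-88 + C\right) = \left(-88 + C\right) \left(C + C^{2}\right)$)
$- (\left(15097 + r{\left(35 \right)}\right) - 4362) = - (\left(15097 + 35 \left(-88 + 35^{2} - 3045\right)\right) - 4362) = - (\left(15097 + 35 \left(-88 + 1225 - 3045\right)\right) - 4362) = - (\left(15097 + 35 \left(-1908\right)\right) - 4362) = - (\left(15097 - 66780\right) - 4362) = - (-51683 - 4362) = \left(-1\right) \left(-56045\right) = 56045$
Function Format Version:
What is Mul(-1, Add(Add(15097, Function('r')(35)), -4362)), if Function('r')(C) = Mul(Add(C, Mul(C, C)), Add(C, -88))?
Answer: 56045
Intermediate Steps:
Function('r')(C) = Mul(Add(-88, C), Add(C, Pow(C, 2))) (Function('r')(C) = Mul(Add(C, Pow(C, 2)), Add(-88, C)) = Mul(Add(-88, C), Add(C, Pow(C, 2))))
Mul(-1, Add(Add(15097, Function('r')(35)), -4362)) = Mul(-1, Add(Add(15097, Mul(35, Add(-88, Pow(35, 2), Mul(-87, 35)))), -4362)) = Mul(-1, Add(Add(15097, Mul(35, Add(-88, 1225, -3045))), -4362)) = Mul(-1, Add(Add(15097, Mul(35, -1908)), -4362)) = Mul(-1, Add(Add(15097, -66780), -4362)) = Mul(-1, Add(-51683, -4362)) = Mul(-1, -56045) = 56045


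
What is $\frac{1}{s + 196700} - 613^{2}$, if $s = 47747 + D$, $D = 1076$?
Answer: $- \frac{92259932186}{245523} \approx -3.7577 \cdot 10^{5}$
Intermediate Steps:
$s = 48823$ ($s = 47747 + 1076 = 48823$)
$\frac{1}{s + 196700} - 613^{2} = \frac{1}{48823 + 196700} - 613^{2} = \frac{1}{245523} - 375769 = - \frac{92259932186}{245523}$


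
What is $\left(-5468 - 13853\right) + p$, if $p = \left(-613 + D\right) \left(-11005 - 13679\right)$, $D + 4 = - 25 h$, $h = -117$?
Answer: $-56989993$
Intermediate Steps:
$D = 2921$ ($D = -4 - -2925 = -4 + 2925 = 2921$)
$p = -56970672$ ($p = \left(-613 + 2921\right) \left(-11005 - 13679\right) = 2308 \left(-24684\right) = -56970672$)
$\left(-5468 - 13853\right) + p = \left(-5468 - 13853\right) - 56970672 = -19321 - 56970672 = -56989993$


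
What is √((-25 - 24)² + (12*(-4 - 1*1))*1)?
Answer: √2341 ≈ 48.384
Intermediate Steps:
√((-25 - 24)² + (12*(-4 - 1*1))*1) = √((-49)² + (12*(-4 - 1))*1) = √(2401 + (12*(-5))*1) = √(2401 - 60*1) = √(2401 - 60) = √2341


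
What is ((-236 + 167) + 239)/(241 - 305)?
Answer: -85/32 ≈ -2.6563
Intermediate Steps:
((-236 + 167) + 239)/(241 - 305) = (-69 + 239)/(-64) = -1/64*170 = -85/32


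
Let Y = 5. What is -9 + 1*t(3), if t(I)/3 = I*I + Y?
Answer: 33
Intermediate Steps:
t(I) = 15 + 3*I**2 (t(I) = 3*(I*I + 5) = 3*(I**2 + 5) = 3*(5 + I**2) = 15 + 3*I**2)
-9 + 1*t(3) = -9 + 1*(15 + 3*3**2) = -9 + 1*(15 + 3*9) = -9 + 1*(15 + 27) = -9 + 1*42 = -9 + 42 = 33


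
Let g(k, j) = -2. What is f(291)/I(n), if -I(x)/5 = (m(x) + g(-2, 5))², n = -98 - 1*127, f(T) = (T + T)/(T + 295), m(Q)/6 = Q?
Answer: -291/2677879360 ≈ -1.0867e-7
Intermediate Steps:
m(Q) = 6*Q
f(T) = 2*T/(295 + T) (f(T) = (2*T)/(295 + T) = 2*T/(295 + T))
n = -225 (n = -98 - 127 = -225)
I(x) = -5*(-2 + 6*x)² (I(x) = -5*(6*x - 2)² = -5*(-2 + 6*x)²)
f(291)/I(n) = (2*291/(295 + 291))/((-20*(-1 + 3*(-225))²)) = (2*291/586)/((-20*(-1 - 675)²)) = (2*291*(1/586))/((-20*(-676)²)) = 291/(293*((-20*456976))) = (291/293)/(-9139520) = (291/293)*(-1/9139520) = -291/2677879360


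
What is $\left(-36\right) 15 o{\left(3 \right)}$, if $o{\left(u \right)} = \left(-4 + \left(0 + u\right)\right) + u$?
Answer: $-1080$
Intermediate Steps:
$o{\left(u \right)} = -4 + 2 u$ ($o{\left(u \right)} = \left(-4 + u\right) + u = -4 + 2 u$)
$\left(-36\right) 15 o{\left(3 \right)} = \left(-36\right) 15 \left(-4 + 2 \cdot 3\right) = - 540 \left(-4 + 6\right) = \left(-540\right) 2 = -1080$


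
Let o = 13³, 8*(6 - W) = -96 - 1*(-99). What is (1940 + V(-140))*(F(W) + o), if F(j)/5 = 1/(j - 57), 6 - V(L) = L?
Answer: 1883505722/411 ≈ 4.5827e+6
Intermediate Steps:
W = 45/8 (W = 6 - (-96 - 1*(-99))/8 = 6 - (-96 + 99)/8 = 6 - ⅛*3 = 6 - 3/8 = 45/8 ≈ 5.6250)
V(L) = 6 - L
o = 2197
F(j) = 5/(-57 + j) (F(j) = 5/(j - 57) = 5/(-57 + j))
(1940 + V(-140))*(F(W) + o) = (1940 + (6 - 1*(-140)))*(5/(-57 + 45/8) + 2197) = (1940 + (6 + 140))*(5/(-411/8) + 2197) = (1940 + 146)*(5*(-8/411) + 2197) = 2086*(-40/411 + 2197) = 2086*(902927/411) = 1883505722/411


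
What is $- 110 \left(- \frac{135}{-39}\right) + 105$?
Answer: $- \frac{3585}{13} \approx -275.77$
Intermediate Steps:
$- 110 \left(- \frac{135}{-39}\right) + 105 = - 110 \left(\left(-135\right) \left(- \frac{1}{39}\right)\right) + 105 = \left(-110\right) \frac{45}{13} + 105 = - \frac{4950}{13} + 105 = - \frac{3585}{13}$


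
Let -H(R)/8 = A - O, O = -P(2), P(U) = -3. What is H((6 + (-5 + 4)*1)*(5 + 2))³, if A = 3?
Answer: 0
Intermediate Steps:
O = 3 (O = -1*(-3) = 3)
H(R) = 0 (H(R) = -8*(3 - 1*3) = -8*(3 - 3) = -8*0 = 0)
H((6 + (-5 + 4)*1)*(5 + 2))³ = 0³ = 0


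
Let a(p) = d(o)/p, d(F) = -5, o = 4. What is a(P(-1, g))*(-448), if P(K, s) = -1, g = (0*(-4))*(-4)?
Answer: -2240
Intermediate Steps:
g = 0 (g = 0*(-4) = 0)
a(p) = -5/p
a(P(-1, g))*(-448) = -5/(-1)*(-448) = -5*(-1)*(-448) = 5*(-448) = -2240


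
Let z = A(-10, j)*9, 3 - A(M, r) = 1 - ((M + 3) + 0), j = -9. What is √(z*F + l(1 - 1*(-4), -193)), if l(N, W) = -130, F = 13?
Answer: I*√715 ≈ 26.739*I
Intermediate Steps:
A(M, r) = 5 + M (A(M, r) = 3 - (1 - ((M + 3) + 0)) = 3 - (1 - ((3 + M) + 0)) = 3 - (1 - (3 + M)) = 3 - (1 + (-3 - M)) = 3 - (-2 - M) = 3 + (2 + M) = 5 + M)
z = -45 (z = (5 - 10)*9 = -5*9 = -45)
√(z*F + l(1 - 1*(-4), -193)) = √(-45*13 - 130) = √(-585 - 130) = √(-715) = I*√715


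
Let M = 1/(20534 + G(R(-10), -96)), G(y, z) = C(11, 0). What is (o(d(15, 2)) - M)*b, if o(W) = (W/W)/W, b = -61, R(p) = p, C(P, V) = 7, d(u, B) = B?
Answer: -1252879/41082 ≈ -30.497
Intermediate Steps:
G(y, z) = 7
M = 1/20541 (M = 1/(20534 + 7) = 1/20541 ≈ 4.8683e-5)
o(W) = 1/W
(o(d(15, 2)) - M)*b = (1/2 - 1*1/20541)*(-61) = (½ - 1/20541)*(-61) = (20539/41082)*(-61) = -1252879/41082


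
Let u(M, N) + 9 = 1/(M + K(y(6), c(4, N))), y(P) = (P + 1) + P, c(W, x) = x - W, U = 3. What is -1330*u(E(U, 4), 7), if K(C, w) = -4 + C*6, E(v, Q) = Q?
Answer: 466165/39 ≈ 11953.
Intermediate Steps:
y(P) = 1 + 2*P (y(P) = (1 + P) + P = 1 + 2*P)
K(C, w) = -4 + 6*C
u(M, N) = -9 + 1/(74 + M) (u(M, N) = -9 + 1/(M + (-4 + 6*(1 + 2*6))) = -9 + 1/(M + (-4 + 6*(1 + 12))) = -9 + 1/(M + (-4 + 6*13)) = -9 + 1/(M + (-4 + 78)) = -9 + 1/(M + 74) = -9 + 1/(74 + M))
-1330*u(E(U, 4), 7) = -1330*(-665 - 9*4)/(74 + 4) = -1330*(-665 - 36)/78 = -665*(-701)/39 = -1330*(-701/78) = 466165/39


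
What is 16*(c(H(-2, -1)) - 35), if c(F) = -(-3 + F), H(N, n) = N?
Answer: -480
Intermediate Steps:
c(F) = 3 - F
16*(c(H(-2, -1)) - 35) = 16*((3 - 1*(-2)) - 35) = 16*((3 + 2) - 35) = 16*(5 - 35) = 16*(-30) = -480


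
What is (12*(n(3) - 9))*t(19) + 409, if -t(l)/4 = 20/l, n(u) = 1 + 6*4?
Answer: -7589/19 ≈ -399.42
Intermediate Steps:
n(u) = 25 (n(u) = 1 + 24 = 25)
t(l) = -80/l
(12*(n(3) - 9))*t(19) + 409 = (12*(25 - 9))*(-80/19) + 409 = (12*16)*(-80*1/19) + 409 = 192*(-80/19) + 409 = -15360/19 + 409 = -7589/19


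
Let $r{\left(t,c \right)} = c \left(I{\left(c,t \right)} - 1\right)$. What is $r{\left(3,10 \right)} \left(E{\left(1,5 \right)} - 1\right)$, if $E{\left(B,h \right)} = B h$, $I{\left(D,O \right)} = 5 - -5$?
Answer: $360$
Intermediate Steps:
$I{\left(D,O \right)} = 10$ ($I{\left(D,O \right)} = 5 + 5 = 10$)
$r{\left(t,c \right)} = 9 c$ ($r{\left(t,c \right)} = c \left(10 - 1\right) = c 9 = 9 c$)
$r{\left(3,10 \right)} \left(E{\left(1,5 \right)} - 1\right) = 9 \cdot 10 \left(1 \cdot 5 - 1\right) = 90 \left(5 - 1\right) = 90 \cdot 4 = 360$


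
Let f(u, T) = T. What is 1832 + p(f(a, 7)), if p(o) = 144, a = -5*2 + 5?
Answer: 1976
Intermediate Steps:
a = -5 (a = -10 + 5 = -5)
1832 + p(f(a, 7)) = 1832 + 144 = 1976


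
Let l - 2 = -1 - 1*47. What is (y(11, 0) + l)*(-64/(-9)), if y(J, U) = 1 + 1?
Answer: -2816/9 ≈ -312.89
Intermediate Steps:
l = -46 (l = 2 + (-1 - 1*47) = 2 + (-1 - 47) = 2 - 48 = -46)
y(J, U) = 2
(y(11, 0) + l)*(-64/(-9)) = (2 - 46)*(-64/(-9)) = -(-2816)*(-1)/9 = -44*64/9 = -2816/9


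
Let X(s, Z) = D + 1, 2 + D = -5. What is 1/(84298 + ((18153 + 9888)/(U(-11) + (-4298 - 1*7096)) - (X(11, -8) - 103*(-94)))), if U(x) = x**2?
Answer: 11273/841185765 ≈ 1.3401e-5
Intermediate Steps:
D = -7 (D = -2 - 5 = -7)
X(s, Z) = -6 (X(s, Z) = -7 + 1 = -6)
1/(84298 + ((18153 + 9888)/(U(-11) + (-4298 - 1*7096)) - (X(11, -8) - 103*(-94)))) = 1/(84298 + ((18153 + 9888)/((-11)**2 + (-4298 - 1*7096)) - (-6 - 103*(-94)))) = 1/(84298 + (28041/(121 + (-4298 - 7096)) - (-6 + 9682))) = 1/(84298 + (28041/(121 - 11394) - 1*9676)) = 1/(84298 + (28041/(-11273) - 9676)) = 1/(84298 + (28041*(-1/11273) - 9676)) = 1/(84298 + (-28041/11273 - 9676)) = 1/(84298 - 109105589/11273) = 1/(841185765/11273) = 11273/841185765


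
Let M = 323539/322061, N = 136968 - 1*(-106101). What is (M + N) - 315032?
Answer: -23176152204/322061 ≈ -71962.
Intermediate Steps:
N = 243069 (N = 136968 + 106101 = 243069)
M = 323539/322061 (M = 323539*(1/322061) = 323539/322061 ≈ 1.0046)
(M + N) - 315032 = (323539/322061 + 243069) - 315032 = 78283368748/322061 - 315032 = -23176152204/322061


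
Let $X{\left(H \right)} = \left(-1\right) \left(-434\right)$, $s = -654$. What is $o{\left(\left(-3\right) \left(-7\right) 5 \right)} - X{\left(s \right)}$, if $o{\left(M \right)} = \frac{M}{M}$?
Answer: $-433$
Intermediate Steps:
$o{\left(M \right)} = 1$
$X{\left(H \right)} = 434$
$o{\left(\left(-3\right) \left(-7\right) 5 \right)} - X{\left(s \right)} = 1 - 434 = -433$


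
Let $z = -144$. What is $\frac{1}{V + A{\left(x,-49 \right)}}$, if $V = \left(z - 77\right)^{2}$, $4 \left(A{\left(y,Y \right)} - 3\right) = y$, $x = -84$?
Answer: $\frac{1}{48823} \approx 2.0482 \cdot 10^{-5}$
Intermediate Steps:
$A{\left(y,Y \right)} = 3 + \frac{y}{4}$
$V = 48841$ ($V = \left(-144 - 77\right)^{2} = \left(-221\right)^{2} = 48841$)
$\frac{1}{V + A{\left(x,-49 \right)}} = \frac{1}{48841 + \left(3 + \frac{1}{4} \left(-84\right)\right)} = \frac{1}{48841 + \left(3 - 21\right)} = \frac{1}{48841 - 18} = \frac{1}{48823}$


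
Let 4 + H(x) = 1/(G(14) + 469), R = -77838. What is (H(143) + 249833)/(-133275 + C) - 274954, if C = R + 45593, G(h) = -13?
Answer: -4150569994901/15095424 ≈ -2.7496e+5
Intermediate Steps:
H(x) = -1823/456 (H(x) = -4 + 1/(-13 + 469) = -4 + 1/456 = -1823/456)
C = -32245 (C = -77838 + 45593 = -32245)
(H(143) + 249833)/(-133275 + C) - 274954 = (-1823/456 + 249833)/(-133275 - 32245) - 274954 = (113922025/456)/(-165520) - 274954 = (113922025/456)*(-1/165520) - 274954 = -22784405/15095424 - 274954 = -4150569994901/15095424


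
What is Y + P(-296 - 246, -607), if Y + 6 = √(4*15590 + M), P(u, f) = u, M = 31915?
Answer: -548 + 15*√419 ≈ -240.96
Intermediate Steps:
Y = -6 + 15*√419 (Y = -6 + √(4*15590 + 31915) = -6 + √(62360 + 31915) = -6 + √94275 = -6 + 15*√419 ≈ 301.04)
Y + P(-296 - 246, -607) = (-6 + 15*√419) + (-296 - 246) = (-6 + 15*√419) - 542 = -548 + 15*√419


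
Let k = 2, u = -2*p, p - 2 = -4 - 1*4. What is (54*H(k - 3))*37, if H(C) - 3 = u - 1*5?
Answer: 19980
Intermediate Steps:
p = -6 (p = 2 + (-4 - 1*4) = 2 + (-4 - 4) = 2 - 8 = -6)
u = 12 (u = -2*(-6) = 12)
H(C) = 10 (H(C) = 3 + (12 - 1*5) = 3 + (12 - 5) = 3 + 7 = 10)
(54*H(k - 3))*37 = (54*10)*37 = 540*37 = 19980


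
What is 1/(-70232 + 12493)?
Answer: -1/57739 ≈ -1.7319e-5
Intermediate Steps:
1/(-70232 + 12493) = 1/(-57739) = -1/57739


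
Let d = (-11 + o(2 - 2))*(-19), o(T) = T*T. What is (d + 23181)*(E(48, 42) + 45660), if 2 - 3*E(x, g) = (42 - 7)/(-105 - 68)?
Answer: 184764790730/173 ≈ 1.0680e+9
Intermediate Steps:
E(x, g) = 127/173 (E(x, g) = ⅔ - (42 - 7)/(3*(-105 - 68)) = ⅔ - 35/(3*(-173)) = ⅔ - 35*(-1)/(3*173) = ⅔ - ⅓*(-35/173) = ⅔ + 35/519 = 127/173)
o(T) = T²
d = 209 (d = (-11 + (2 - 2)²)*(-19) = (-11 + 0²)*(-19) = (-11 + 0)*(-19) = -11*(-19) = 209)
(d + 23181)*(E(48, 42) + 45660) = (209 + 23181)*(127/173 + 45660) = 23390*(7899307/173) = 184764790730/173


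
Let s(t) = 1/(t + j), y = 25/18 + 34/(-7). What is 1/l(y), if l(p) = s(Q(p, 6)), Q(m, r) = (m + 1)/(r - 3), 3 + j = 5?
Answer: 445/378 ≈ 1.1772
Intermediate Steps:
j = 2 (j = -3 + 5 = 2)
Q(m, r) = (1 + m)/(-3 + r)
y = -437/126 (y = 25*(1/18) + 34*(-⅐) = 25/18 - 34/7 = -437/126 ≈ -3.4683)
s(t) = 1/(2 + t) (s(t) = 1/(t + 2) = 1/(2 + t))
l(p) = 1/(7/3 + p/3) (l(p) = 1/(2 + (1 + p)/(-3 + 6)) = 1/(2 + (1 + p)/3) = 1/(2 + (⅓ + p/3)) = 1/(7/3 + p/3))
1/l(y) = 1/(3/(7 - 437/126)) = 1/(3/(445/126)) = 1/(3*(126/445)) = 1/(378/445) = 445/378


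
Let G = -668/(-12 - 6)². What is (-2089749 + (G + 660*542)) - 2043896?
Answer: -305850092/81 ≈ -3.7759e+6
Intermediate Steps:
G = -167/81 (G = -668/((-18)²) = -668/324 = -668*1/324 = -167/81 ≈ -2.0617)
(-2089749 + (G + 660*542)) - 2043896 = (-2089749 + (-167/81 + 660*542)) - 2043896 = (-2089749 + (-167/81 + 357720)) - 2043896 = (-2089749 + 28975153/81) - 2043896 = -140294516/81 - 2043896 = -305850092/81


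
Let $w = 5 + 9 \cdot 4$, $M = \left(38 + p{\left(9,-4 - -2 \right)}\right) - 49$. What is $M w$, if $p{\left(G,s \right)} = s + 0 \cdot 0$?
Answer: $-533$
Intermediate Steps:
$p{\left(G,s \right)} = s$ ($p{\left(G,s \right)} = s + 0 = s$)
$M = -13$ ($M = \left(38 - 2\right) - 49 = 36 - 49 = -13$)
$w = 41$ ($w = 5 + 36 = 41$)
$M w = \left(-13\right) 41 = -533$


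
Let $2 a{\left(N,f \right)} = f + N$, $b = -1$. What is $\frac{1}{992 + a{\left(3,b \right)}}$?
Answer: $\frac{1}{993} \approx 0.0010071$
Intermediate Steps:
$a{\left(N,f \right)} = \frac{N}{2} + \frac{f}{2}$ ($a{\left(N,f \right)} = \frac{f + N}{2} = \frac{N + f}{2} = \frac{N}{2} + \frac{f}{2}$)
$\frac{1}{992 + a{\left(3,b \right)}} = \frac{1}{992 + \left(\frac{1}{2} \cdot 3 + \frac{1}{2} \left(-1\right)\right)} = \frac{1}{992 + \left(\frac{3}{2} - \frac{1}{2}\right)} = \frac{1}{992 + 1} = \frac{1}{993}$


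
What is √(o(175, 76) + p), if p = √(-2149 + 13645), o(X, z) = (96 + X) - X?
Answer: √(96 + 2*√2874) ≈ 14.256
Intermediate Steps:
o(X, z) = 96
p = 2*√2874 (p = √11496 = 2*√2874 ≈ 107.22)
√(o(175, 76) + p) = √(96 + 2*√2874)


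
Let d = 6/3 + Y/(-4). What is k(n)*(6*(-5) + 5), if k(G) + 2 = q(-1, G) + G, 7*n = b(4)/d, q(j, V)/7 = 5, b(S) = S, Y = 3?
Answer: -5855/7 ≈ -836.43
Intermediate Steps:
q(j, V) = 35 (q(j, V) = 7*5 = 35)
d = 5/4 (d = 6/3 + 3/(-4) = 6*(1/3) + 3*(-1/4) = 2 - 3/4 = 5/4 ≈ 1.2500)
n = 16/35 (n = (4/(5/4))/7 = (4*(4/5))/7 = (1/7)*(16/5) = 16/35 ≈ 0.45714)
k(G) = 33 + G (k(G) = -2 + (35 + G) = 33 + G)
k(n)*(6*(-5) + 5) = (33 + 16/35)*(6*(-5) + 5) = 1171*(-30 + 5)/35 = (1171/35)*(-25) = -5855/7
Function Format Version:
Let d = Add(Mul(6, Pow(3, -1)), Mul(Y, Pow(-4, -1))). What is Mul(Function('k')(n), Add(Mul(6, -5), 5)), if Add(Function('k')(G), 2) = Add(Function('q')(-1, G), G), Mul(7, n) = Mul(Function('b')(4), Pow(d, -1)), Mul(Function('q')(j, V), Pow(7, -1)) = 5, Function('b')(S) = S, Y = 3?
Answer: Rational(-5855, 7) ≈ -836.43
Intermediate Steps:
Function('q')(j, V) = 35 (Function('q')(j, V) = Mul(7, 5) = 35)
d = Rational(5, 4) (d = Add(Mul(6, Pow(3, -1)), Mul(3, Pow(-4, -1))) = Add(Mul(6, Rational(1, 3)), Mul(3, Rational(-1, 4))) = Add(2, Rational(-3, 4)) = Rational(5, 4) ≈ 1.2500)
n = Rational(16, 35) (n = Mul(Rational(1, 7), Mul(4, Pow(Rational(5, 4), -1))) = Mul(Rational(1, 7), Mul(4, Rational(4, 5))) = Mul(Rational(1, 7), Rational(16, 5)) = Rational(16, 35) ≈ 0.45714)
Function('k')(G) = Add(33, G) (Function('k')(G) = Add(-2, Add(35, G)) = Add(33, G))
Mul(Function('k')(n), Add(Mul(6, -5), 5)) = Mul(Add(33, Rational(16, 35)), Add(Mul(6, -5), 5)) = Mul(Rational(1171, 35), Add(-30, 5)) = Mul(Rational(1171, 35), -25) = Rational(-5855, 7)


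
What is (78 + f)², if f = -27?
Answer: 2601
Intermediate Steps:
(78 + f)² = (78 - 27)² = 51² = 2601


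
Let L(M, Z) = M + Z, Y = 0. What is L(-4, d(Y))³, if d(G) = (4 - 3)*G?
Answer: -64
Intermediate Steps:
d(G) = G (d(G) = 1*G = G)
L(-4, d(Y))³ = (-4 + 0)³ = (-4)³ = -64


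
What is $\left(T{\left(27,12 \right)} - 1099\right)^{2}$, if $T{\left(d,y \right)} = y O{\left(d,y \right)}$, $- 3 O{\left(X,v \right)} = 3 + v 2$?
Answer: $1456849$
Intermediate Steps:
$O{\left(X,v \right)} = -1 - \frac{2 v}{3}$ ($O{\left(X,v \right)} = - \frac{3 + v 2}{3} = - \frac{3 + 2 v}{3} = -1 - \frac{2 v}{3}$)
$T{\left(d,y \right)} = y \left(-1 - \frac{2 y}{3}\right)$
$\left(T{\left(27,12 \right)} - 1099\right)^{2} = \left(\left(- \frac{1}{3}\right) 12 \left(3 + 2 \cdot 12\right) - 1099\right)^{2} = \left(\left(- \frac{1}{3}\right) 12 \left(3 + 24\right) - 1099\right)^{2} = \left(\left(- \frac{1}{3}\right) 12 \cdot 27 - 1099\right)^{2} = \left(-108 - 1099\right)^{2} = \left(-1207\right)^{2} = 1456849$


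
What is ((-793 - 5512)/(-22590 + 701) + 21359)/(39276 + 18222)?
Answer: 233766728/629286861 ≈ 0.37148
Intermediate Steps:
((-793 - 5512)/(-22590 + 701) + 21359)/(39276 + 18222) = (-6305/(-21889) + 21359)/57498 = (-6305*(-1/21889) + 21359)*(1/57498) = (6305/21889 + 21359)*(1/57498) = (467533456/21889)*(1/57498) = 233766728/629286861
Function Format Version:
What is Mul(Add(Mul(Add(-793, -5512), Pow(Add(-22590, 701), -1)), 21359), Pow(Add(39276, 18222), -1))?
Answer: Rational(233766728, 629286861) ≈ 0.37148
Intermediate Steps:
Mul(Add(Mul(Add(-793, -5512), Pow(Add(-22590, 701), -1)), 21359), Pow(Add(39276, 18222), -1)) = Mul(Add(Mul(-6305, Pow(-21889, -1)), 21359), Pow(57498, -1)) = Mul(Add(Mul(-6305, Rational(-1, 21889)), 21359), Rational(1, 57498)) = Mul(Add(Rational(6305, 21889), 21359), Rational(1, 57498)) = Mul(Rational(467533456, 21889), Rational(1, 57498)) = Rational(233766728, 629286861)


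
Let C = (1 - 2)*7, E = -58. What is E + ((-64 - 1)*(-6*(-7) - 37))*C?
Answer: 2217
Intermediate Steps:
C = -7 (C = -1*7 = -7)
E + ((-64 - 1)*(-6*(-7) - 37))*C = -58 + ((-64 - 1)*(-6*(-7) - 37))*(-7) = -58 - 65*(42 - 37)*(-7) = -58 - 65*5*(-7) = -58 - 325*(-7) = -58 + 2275 = 2217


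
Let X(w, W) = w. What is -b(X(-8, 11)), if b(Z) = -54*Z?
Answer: -432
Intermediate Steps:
-b(X(-8, 11)) = -(-54)*(-8) = -1*432 = -432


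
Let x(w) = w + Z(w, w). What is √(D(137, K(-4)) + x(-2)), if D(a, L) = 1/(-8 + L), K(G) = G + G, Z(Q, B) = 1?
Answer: I*√17/4 ≈ 1.0308*I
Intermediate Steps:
K(G) = 2*G
x(w) = 1 + w (x(w) = w + 1 = 1 + w)
√(D(137, K(-4)) + x(-2)) = √(1/(-8 + 2*(-4)) + (1 - 2)) = √(1/(-8 - 8) - 1) = √(1/(-16) - 1) = √(-1/16 - 1) = √(-17/16) = I*√17/4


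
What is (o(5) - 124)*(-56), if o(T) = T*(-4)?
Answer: 8064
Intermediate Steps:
o(T) = -4*T
(o(5) - 124)*(-56) = (-4*5 - 124)*(-56) = (-20 - 124)*(-56) = -144*(-56) = 8064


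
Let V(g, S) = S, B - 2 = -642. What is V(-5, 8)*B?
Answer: -5120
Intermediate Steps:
B = -640 (B = 2 - 642 = -640)
V(-5, 8)*B = 8*(-640) = -5120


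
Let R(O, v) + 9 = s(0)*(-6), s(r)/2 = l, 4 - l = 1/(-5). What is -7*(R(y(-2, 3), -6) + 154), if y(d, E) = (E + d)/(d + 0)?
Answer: -3311/5 ≈ -662.20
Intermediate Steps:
y(d, E) = (E + d)/d
l = 21/5 (l = 4 - 1/(-5) = 4 - 1*(-⅕) = 4 + ⅕ = 21/5 ≈ 4.2000)
s(r) = 42/5 (s(r) = 2*(21/5) = 42/5)
R(O, v) = -297/5 (R(O, v) = -9 + (42/5)*(-6) = -9 - 252/5 = -297/5)
-7*(R(y(-2, 3), -6) + 154) = -7*(-297/5 + 154) = -7*473/5 = -3311/5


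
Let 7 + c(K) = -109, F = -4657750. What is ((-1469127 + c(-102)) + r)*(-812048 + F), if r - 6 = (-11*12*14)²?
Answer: -10643499424866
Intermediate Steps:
c(K) = -116 (c(K) = -7 - 109 = -116)
r = 3415110 (r = 6 + (-11*12*14)² = 6 + (-132*14)² = 6 + (-1848)² = 6 + 3415104 = 3415110)
((-1469127 + c(-102)) + r)*(-812048 + F) = ((-1469127 - 116) + 3415110)*(-812048 - 4657750) = (-1469243 + 3415110)*(-5469798) = 1945867*(-5469798) = -10643499424866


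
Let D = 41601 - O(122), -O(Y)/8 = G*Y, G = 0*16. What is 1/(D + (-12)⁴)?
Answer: 1/62337 ≈ 1.6042e-5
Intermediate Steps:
G = 0
O(Y) = 0 (O(Y) = -0*Y = -8*0 = 0)
D = 41601 (D = 41601 - 1*0 = 41601 + 0 = 41601)
1/(D + (-12)⁴) = 1/(41601 + (-12)⁴) = 1/(41601 + 20736) = 1/62337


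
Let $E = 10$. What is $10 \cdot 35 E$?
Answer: $3500$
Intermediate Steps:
$10 \cdot 35 E = 10 \cdot 35 \cdot 10 = 350 \cdot 10 = 3500$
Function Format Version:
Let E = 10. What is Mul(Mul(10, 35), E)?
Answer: 3500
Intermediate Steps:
Mul(Mul(10, 35), E) = Mul(Mul(10, 35), 10) = Mul(350, 10) = 3500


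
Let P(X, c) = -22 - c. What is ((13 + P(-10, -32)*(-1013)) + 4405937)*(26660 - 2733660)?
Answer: -11899484740000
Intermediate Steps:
((13 + P(-10, -32)*(-1013)) + 4405937)*(26660 - 2733660) = ((13 + (-22 - 1*(-32))*(-1013)) + 4405937)*(26660 - 2733660) = ((13 + (-22 + 32)*(-1013)) + 4405937)*(-2707000) = ((13 + 10*(-1013)) + 4405937)*(-2707000) = ((13 - 10130) + 4405937)*(-2707000) = (-10117 + 4405937)*(-2707000) = 4395820*(-2707000) = -11899484740000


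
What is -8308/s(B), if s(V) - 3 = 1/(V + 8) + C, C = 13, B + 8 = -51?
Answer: -423708/815 ≈ -519.89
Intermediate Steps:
B = -59 (B = -8 - 51 = -59)
s(V) = 16 + 1/(8 + V) (s(V) = 3 + (1/(V + 8) + 13) = 3 + (1/(8 + V) + 13) = 3 + (13 + 1/(8 + V)) = 16 + 1/(8 + V))
-8308/s(B) = -8308*(8 - 59)/(129 + 16*(-59)) = -8308*(-51/(129 - 944)) = -8308/((-1/51*(-815))) = -8308/815/51 = -8308*51/815 = -423708/815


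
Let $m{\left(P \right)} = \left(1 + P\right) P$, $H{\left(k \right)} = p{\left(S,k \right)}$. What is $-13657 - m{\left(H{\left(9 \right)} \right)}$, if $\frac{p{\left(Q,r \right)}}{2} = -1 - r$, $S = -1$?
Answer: $-14037$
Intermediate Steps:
$p{\left(Q,r \right)} = -2 - 2 r$ ($p{\left(Q,r \right)} = 2 \left(-1 - r\right) = -2 - 2 r$)
$H{\left(k \right)} = -2 - 2 k$
$m{\left(P \right)} = P \left(1 + P\right)$
$-13657 - m{\left(H{\left(9 \right)} \right)} = -13657 - \left(-2 - 18\right) \left(1 - 20\right) = -13657 - - 20 \left(1 - 20\right) = -13657 - \left(-20\right) \left(-19\right) = -13657 - 380 = -14037$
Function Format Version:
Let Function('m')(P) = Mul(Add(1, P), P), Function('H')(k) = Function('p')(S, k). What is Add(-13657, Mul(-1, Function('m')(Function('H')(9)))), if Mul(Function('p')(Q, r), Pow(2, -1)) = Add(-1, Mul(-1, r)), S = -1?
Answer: -14037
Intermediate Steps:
Function('p')(Q, r) = Add(-2, Mul(-2, r)) (Function('p')(Q, r) = Mul(2, Add(-1, Mul(-1, r))) = Add(-2, Mul(-2, r)))
Function('H')(k) = Add(-2, Mul(-2, k))
Function('m')(P) = Mul(P, Add(1, P))
Add(-13657, Mul(-1, Function('m')(Function('H')(9)))) = Add(-13657, Mul(-1, Mul(Add(-2, Mul(-2, 9)), Add(1, Add(-2, Mul(-2, 9)))))) = Add(-13657, Mul(-1, Mul(Add(-2, -18), Add(1, Add(-2, -18))))) = Add(-13657, Mul(-1, Mul(-20, Add(1, -20)))) = Add(-13657, Mul(-1, Mul(-20, -19))) = Add(-13657, Mul(-1, 380)) = Add(-13657, -380) = -14037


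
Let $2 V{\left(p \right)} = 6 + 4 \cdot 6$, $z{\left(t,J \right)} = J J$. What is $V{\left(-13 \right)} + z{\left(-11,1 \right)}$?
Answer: $16$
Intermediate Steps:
$z{\left(t,J \right)} = J^{2}$
$V{\left(p \right)} = 15$ ($V{\left(p \right)} = \frac{6 + 4 \cdot 6}{2} = \frac{6 + 24}{2} = \frac{1}{2} \cdot 30 = 15$)
$V{\left(-13 \right)} + z{\left(-11,1 \right)} = 15 + 1^{2} = 15 + 1 = 16$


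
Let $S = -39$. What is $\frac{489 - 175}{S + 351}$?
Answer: $\frac{157}{156} \approx 1.0064$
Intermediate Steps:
$\frac{489 - 175}{S + 351} = \frac{489 - 175}{-39 + 351} = \frac{314}{312} = 314 \cdot \frac{1}{312} = \frac{157}{156}$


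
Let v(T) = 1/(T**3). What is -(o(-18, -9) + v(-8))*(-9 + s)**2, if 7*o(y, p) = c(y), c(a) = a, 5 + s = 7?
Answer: 64561/512 ≈ 126.10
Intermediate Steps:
s = 2 (s = -5 + 7 = 2)
o(y, p) = y/7
v(T) = T**(-3)
-(o(-18, -9) + v(-8))*(-9 + s)**2 = -((1/7)*(-18) + (-8)**(-3))*(-9 + 2)**2 = -(-18/7 - 1/512)*(-7)**2 = -(-9223)*49/3584 = -1*(-64561/512) = 64561/512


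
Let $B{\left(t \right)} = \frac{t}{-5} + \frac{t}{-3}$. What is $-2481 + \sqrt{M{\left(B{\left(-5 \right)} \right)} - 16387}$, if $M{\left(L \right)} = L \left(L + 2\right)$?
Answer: $-2481 + \frac{i \sqrt{147371}}{3} \approx -2481.0 + 127.96 i$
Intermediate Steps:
$B{\left(t \right)} = - \frac{8 t}{15}$ ($B{\left(t \right)} = t \left(- \frac{1}{5}\right) + t \left(- \frac{1}{3}\right) = - \frac{t}{5} - \frac{t}{3} = - \frac{8 t}{15}$)
$M{\left(L \right)} = L \left(2 + L\right)$
$-2481 + \sqrt{M{\left(B{\left(-5 \right)} \right)} - 16387} = -2481 + \sqrt{\left(- \frac{8}{15}\right) \left(-5\right) \left(2 - - \frac{8}{3}\right) - 16387} = -2481 + \sqrt{\frac{8 \left(2 + \frac{8}{3}\right)}{3} - 16387} = -2481 + \sqrt{\frac{8}{3} \cdot \frac{14}{3} - 16387} = -2481 + \sqrt{\frac{112}{9} - 16387} = -2481 + \sqrt{- \frac{147371}{9}} = -2481 + \frac{i \sqrt{147371}}{3}$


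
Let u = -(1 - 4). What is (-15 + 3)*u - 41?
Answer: -77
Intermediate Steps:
u = 3 (u = -1*(-3) = 3)
(-15 + 3)*u - 41 = (-15 + 3)*3 - 41 = -12*3 - 41 = -36 - 41 = -77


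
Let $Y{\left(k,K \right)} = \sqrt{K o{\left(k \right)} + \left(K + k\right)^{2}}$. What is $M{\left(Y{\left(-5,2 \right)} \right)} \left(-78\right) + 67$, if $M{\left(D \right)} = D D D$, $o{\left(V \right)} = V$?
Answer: $67 + 78 i \approx 67.0 + 78.0 i$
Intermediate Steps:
$Y{\left(k,K \right)} = \sqrt{\left(K + k\right)^{2} + K k}$ ($Y{\left(k,K \right)} = \sqrt{K k + \left(K + k\right)^{2}} = \sqrt{\left(K + k\right)^{2} + K k}$)
$M{\left(D \right)} = D^{3}$ ($M{\left(D \right)} = D^{2} D = D^{3}$)
$M{\left(Y{\left(-5,2 \right)} \right)} \left(-78\right) + 67 = \left(\sqrt{\left(2 - 5\right)^{2} + 2 \left(-5\right)}\right)^{3} \left(-78\right) + 67 = \left(\sqrt{\left(-3\right)^{2} - 10}\right)^{3} \left(-78\right) + 67 = \left(\sqrt{9 - 10}\right)^{3} \left(-78\right) + 67 = \left(\sqrt{-1}\right)^{3} \left(-78\right) + 67 = i^{3} \left(-78\right) + 67 = - i \left(-78\right) + 67 = 78 i + 67 = 67 + 78 i$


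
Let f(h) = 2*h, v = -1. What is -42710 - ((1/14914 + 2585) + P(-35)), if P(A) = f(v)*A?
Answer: -676573611/14914 ≈ -45365.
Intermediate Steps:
P(A) = -2*A (P(A) = (2*(-1))*A = -2*A)
-42710 - ((1/14914 + 2585) + P(-35)) = -42710 - ((1/14914 + 2585) - 2*(-35)) = -42710 - ((1/14914 + 2585) + 70) = -42710 - (38552691/14914 + 70) = -42710 - 1*39596671/14914 = -42710 - 39596671/14914 = -676573611/14914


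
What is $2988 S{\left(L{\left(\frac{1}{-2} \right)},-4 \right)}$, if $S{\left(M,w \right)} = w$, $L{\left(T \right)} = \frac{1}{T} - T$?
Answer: $-11952$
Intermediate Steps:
$2988 S{\left(L{\left(\frac{1}{-2} \right)},-4 \right)} = 2988 \left(-4\right) = -11952$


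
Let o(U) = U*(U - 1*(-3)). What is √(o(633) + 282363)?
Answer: √684951 ≈ 827.62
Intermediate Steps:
o(U) = U*(3 + U) (o(U) = U*(U + 3) = U*(3 + U))
√(o(633) + 282363) = √(633*(3 + 633) + 282363) = √(633*636 + 282363) = √(402588 + 282363) = √684951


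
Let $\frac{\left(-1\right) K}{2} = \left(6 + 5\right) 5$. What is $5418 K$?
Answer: $-595980$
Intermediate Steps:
$K = -110$ ($K = - 2 \left(6 + 5\right) 5 = - 2 \cdot 11 \cdot 5 = \left(-2\right) 55 = -110$)
$5418 K = 5418 \left(-110\right) = -595980$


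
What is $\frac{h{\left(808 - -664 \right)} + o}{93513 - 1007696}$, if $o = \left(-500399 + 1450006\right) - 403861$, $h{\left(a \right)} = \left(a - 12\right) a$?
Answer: $- \frac{2694866}{914183} \approx -2.9478$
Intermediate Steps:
$h{\left(a \right)} = a \left(-12 + a\right)$ ($h{\left(a \right)} = \left(-12 + a\right) a = a \left(-12 + a\right)$)
$o = 545746$ ($o = 949607 - 403861 = 545746$)
$\frac{h{\left(808 - -664 \right)} + o}{93513 - 1007696} = \frac{\left(808 - -664\right) \left(-12 + \left(808 - -664\right)\right) + 545746}{93513 - 1007696} = \frac{\left(808 + 664\right) \left(-12 + \left(808 + 664\right)\right) + 545746}{-914183} = \left(1472 \left(-12 + 1472\right) + 545746\right) \left(- \frac{1}{914183}\right) = \left(1472 \cdot 1460 + 545746\right) \left(- \frac{1}{914183}\right) = \left(2149120 + 545746\right) \left(- \frac{1}{914183}\right) = 2694866 \left(- \frac{1}{914183}\right) = - \frac{2694866}{914183}$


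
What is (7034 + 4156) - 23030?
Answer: -11840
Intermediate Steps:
(7034 + 4156) - 23030 = 11190 - 23030 = -11840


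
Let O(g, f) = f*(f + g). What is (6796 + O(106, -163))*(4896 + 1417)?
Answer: 101557231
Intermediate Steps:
(6796 + O(106, -163))*(4896 + 1417) = (6796 - 163*(-163 + 106))*(4896 + 1417) = (6796 - 163*(-57))*6313 = (6796 + 9291)*6313 = 16087*6313 = 101557231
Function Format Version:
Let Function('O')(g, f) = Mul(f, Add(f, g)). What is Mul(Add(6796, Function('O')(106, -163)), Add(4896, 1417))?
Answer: 101557231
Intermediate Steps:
Mul(Add(6796, Function('O')(106, -163)), Add(4896, 1417)) = Mul(Add(6796, Mul(-163, Add(-163, 106))), Add(4896, 1417)) = Mul(Add(6796, Mul(-163, -57)), 6313) = Mul(Add(6796, 9291), 6313) = Mul(16087, 6313) = 101557231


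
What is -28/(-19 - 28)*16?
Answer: 448/47 ≈ 9.5319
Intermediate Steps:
-28/(-19 - 28)*16 = -28/(-47)*16 = -28*(-1/47)*16 = (28/47)*16 = 448/47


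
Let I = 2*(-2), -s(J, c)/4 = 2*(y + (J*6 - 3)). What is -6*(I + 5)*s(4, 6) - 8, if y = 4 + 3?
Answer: 1336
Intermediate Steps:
y = 7
s(J, c) = -32 - 48*J (s(J, c) = -8*(7 + (J*6 - 3)) = -8*(7 + (6*J - 3)) = -8*(7 + (-3 + 6*J)) = -8*(4 + 6*J) = -4*(8 + 12*J) = -32 - 48*J)
I = -4
-6*(I + 5)*s(4, 6) - 8 = -6*(-4 + 5)*(-32 - 48*4) - 8 = -6*(-32 - 192) - 8 = -6*(-224) - 8 = 1344 - 8 = 1336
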